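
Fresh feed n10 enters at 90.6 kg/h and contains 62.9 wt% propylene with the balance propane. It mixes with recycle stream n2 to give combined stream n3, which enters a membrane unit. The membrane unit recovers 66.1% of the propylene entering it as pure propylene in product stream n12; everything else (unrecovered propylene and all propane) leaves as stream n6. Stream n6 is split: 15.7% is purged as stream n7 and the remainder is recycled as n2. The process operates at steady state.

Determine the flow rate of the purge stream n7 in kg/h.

37.86 kg/h

propane enters only via n10 and leaves only via the purge: 90.6×0.371 = 0.157×(propane in n6), and the membrane unit passes all propane, so propane in n3 = propane in n6 = 214.09 kg/h.
propylene in n3: m_A = 90.6×0.629 + (1−0.157)·(1−0.661)·m_A, so m_A = 56.987/0.7142 = 79.789 kg/h.
n6 = (1−0.661)×79.789 + 214.09 = 241.14 kg/h.
Purge n7 = 0.157×241.14 = 37.859 kg/h.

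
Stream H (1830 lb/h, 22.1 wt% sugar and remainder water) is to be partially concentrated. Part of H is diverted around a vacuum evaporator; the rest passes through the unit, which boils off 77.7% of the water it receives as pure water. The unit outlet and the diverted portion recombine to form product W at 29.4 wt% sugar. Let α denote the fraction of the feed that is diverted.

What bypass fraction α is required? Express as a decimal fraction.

All 1830×0.221 = 404.43 lb/h of sugar reaches W, so W = 404.43/0.294 = 1375.6 lb/h and vapour = 454.39 lb/h.
The evaporator receives (1−α)·1830 of feed at 0.779 water and removes 0.777 of that water:
0.777×0.779×(1−α)×1830 = 454.39
(1−α) = 454.39/1107.7 = 0.4102;  α = 0.5898.

0.590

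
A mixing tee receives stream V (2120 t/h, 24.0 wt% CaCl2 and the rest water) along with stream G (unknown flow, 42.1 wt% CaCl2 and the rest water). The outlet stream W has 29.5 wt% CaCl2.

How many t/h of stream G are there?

925.4 t/h

Let G be the unknown flow. Total out = 2120 + G.
CaCl2 balance: 508.8 + 0.421·G = 0.295·(2120 + G)
(0.421 − 0.295)·G = 0.295×2120 − 508.8 = 116.6
G = 116.6 / 0.126 = 925.4 t/h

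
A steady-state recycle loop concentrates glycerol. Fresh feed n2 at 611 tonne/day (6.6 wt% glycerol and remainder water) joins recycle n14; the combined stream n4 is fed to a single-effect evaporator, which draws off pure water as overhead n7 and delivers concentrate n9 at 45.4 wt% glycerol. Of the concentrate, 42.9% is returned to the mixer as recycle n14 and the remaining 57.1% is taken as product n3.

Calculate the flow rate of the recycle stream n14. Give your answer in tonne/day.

Overall glycerol balance (none leaves overhead): glycerol in fresh feed = glycerol in product, i.e. 611×0.066 = (1−0.429)·n9·0.454.
n9 = 40.326/(0.454×0.571) = 155.56 tonne/day.
Recycle n14 = 0.429×155.56 = 66.735 tonne/day.

66.73 tonne/day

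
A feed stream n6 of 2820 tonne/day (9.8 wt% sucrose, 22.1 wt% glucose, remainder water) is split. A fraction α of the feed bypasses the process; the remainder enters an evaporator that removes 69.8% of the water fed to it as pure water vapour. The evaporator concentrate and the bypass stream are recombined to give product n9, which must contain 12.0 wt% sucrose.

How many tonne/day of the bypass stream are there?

1732 tonne/day

All 2820×0.098 = 276.36 tonne/day of sucrose reaches n9, so n9 = 276.36/0.120 = 2303 tonne/day and vapour = 517 tonne/day.
The evaporator receives (1−α)·2820 of feed at 0.681 water and removes 0.698 of that water:
0.698×0.681×(1−α)×2820 = 517
(1−α) = 517/1340.5 = 0.3857;  α = 0.6143.
Bypass flow = 0.6143×2820 = 1732.4 tonne/day.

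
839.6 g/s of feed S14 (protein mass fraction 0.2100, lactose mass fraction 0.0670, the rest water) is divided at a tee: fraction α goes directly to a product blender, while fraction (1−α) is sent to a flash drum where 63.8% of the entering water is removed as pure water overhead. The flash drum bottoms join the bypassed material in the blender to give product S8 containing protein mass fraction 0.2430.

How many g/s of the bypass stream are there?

All 839.6×0.210 = 176.32 g/s of protein reaches S8, so S8 = 176.32/0.243 = 725.58 g/s and vapour = 114.02 g/s.
The evaporator receives (1−α)·839.6 of feed at 0.723 water and removes 0.638 of that water:
0.638×0.723×(1−α)×839.6 = 114.02
(1−α) = 114.02/387.29 = 0.2944;  α = 0.7056.
Bypass flow = 0.7056×839.6 = 592.42 g/s.

592.4 g/s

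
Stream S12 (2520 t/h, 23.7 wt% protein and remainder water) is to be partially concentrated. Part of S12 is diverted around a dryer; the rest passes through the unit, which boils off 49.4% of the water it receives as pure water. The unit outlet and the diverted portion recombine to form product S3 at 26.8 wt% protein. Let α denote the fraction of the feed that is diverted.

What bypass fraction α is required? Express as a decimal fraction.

0.693

All 2520×0.237 = 597.24 t/h of protein reaches S3, so S3 = 597.24/0.268 = 2228.5 t/h and vapour = 291.49 t/h.
The evaporator receives (1−α)·2520 of feed at 0.763 water and removes 0.494 of that water:
0.494×0.763×(1−α)×2520 = 291.49
(1−α) = 291.49/949.84 = 0.3069;  α = 0.6931.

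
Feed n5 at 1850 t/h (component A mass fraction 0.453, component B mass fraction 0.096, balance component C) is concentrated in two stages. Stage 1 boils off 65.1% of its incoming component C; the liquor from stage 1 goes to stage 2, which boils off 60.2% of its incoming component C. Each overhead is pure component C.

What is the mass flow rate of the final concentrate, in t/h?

component C in feed = 1850×0.451 = 834.35 t/h.
After stage 1: component C left = (1−0.651)×834.35 = 291.19; stream total = 1306.8 t/h.
After stage 2: component C left = (1−0.602)×291.19 = 115.89; final concentrate = 1131.5 t/h.

1132 t/h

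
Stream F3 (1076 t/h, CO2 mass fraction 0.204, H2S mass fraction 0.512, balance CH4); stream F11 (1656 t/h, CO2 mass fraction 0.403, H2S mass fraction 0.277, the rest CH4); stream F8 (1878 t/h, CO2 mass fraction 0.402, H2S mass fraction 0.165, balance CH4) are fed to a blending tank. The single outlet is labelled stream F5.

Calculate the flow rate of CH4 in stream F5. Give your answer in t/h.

1649 t/h

CH4 out = CH4 in = 1076×0.284 + 1656×0.320 + 1878×0.433 = 1648.7 t/h.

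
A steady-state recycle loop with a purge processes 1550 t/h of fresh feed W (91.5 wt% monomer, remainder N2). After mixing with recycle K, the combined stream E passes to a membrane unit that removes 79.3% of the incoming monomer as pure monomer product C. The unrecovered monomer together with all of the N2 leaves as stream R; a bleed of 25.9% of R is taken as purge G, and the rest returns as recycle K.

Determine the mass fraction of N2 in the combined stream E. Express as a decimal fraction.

N2 enters only via W and leaves only via the purge: 1550×0.085 = 0.259×(N2 in R), and the membrane unit passes all N2, so N2 in E = N2 in R = 508.69 t/h.
monomer in E: m_A = 1550×0.915 + (1−0.259)·(1−0.793)·m_A, so m_A = 1418.2/0.8466 = 1675.2 t/h.
E = 1675.2 + 508.69 = 2183.9 t/h.
N2 fraction in E = 508.69/2183.9 = 0.2329.

0.2329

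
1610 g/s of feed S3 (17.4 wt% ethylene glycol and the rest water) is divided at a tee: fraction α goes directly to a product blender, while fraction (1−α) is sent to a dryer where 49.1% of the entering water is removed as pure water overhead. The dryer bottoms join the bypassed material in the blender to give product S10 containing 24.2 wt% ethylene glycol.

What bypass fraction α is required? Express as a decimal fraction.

0.307

All 1610×0.174 = 280.14 g/s of ethylene glycol reaches S10, so S10 = 280.14/0.242 = 1157.6 g/s and vapour = 452.4 g/s.
The evaporator receives (1−α)·1610 of feed at 0.826 water and removes 0.491 of that water:
0.491×0.826×(1−α)×1610 = 452.4
(1−α) = 452.4/652.96 = 0.6928;  α = 0.3072.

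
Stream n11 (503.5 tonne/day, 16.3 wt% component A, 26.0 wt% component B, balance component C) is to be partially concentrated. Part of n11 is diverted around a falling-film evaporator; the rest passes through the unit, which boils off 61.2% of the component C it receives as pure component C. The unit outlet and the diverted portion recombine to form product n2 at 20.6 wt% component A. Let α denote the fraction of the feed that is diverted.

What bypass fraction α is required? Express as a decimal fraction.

0.409

All 503.5×0.163 = 82.071 tonne/day of component A reaches n2, so n2 = 82.071/0.206 = 398.4 tonne/day and vapour = 105.1 tonne/day.
The evaporator receives (1−α)·503.5 of feed at 0.577 component C and removes 0.612 of that component C:
0.612×0.577×(1−α)×503.5 = 105.1
(1−α) = 105.1/177.8 = 0.5911;  α = 0.4089.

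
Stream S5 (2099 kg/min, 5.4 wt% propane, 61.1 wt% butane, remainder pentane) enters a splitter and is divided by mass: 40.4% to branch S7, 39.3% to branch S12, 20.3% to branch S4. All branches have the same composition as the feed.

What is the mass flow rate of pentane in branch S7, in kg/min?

Branch S7 total = 0.404×2099 = 848 kg/min.
pentane in S7 = 0.335×848 = 284.08 kg/min.

284.1 kg/min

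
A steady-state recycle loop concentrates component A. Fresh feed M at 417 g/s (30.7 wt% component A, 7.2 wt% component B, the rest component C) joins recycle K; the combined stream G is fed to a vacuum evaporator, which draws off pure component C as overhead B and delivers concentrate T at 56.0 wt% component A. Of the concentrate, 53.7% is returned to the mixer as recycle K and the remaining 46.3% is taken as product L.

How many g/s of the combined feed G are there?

682.1 g/s

Overall component A balance (none leaves overhead): component A in fresh feed = component A in product, i.e. 417×0.307 = (1−0.537)·T·0.560.
T = 128.02/(0.560×0.463) = 493.75 g/s.
Recycle K = 0.537×493.75 = 265.14 g/s.
Combined feed G = 417 + 265.14 = 682.14 g/s.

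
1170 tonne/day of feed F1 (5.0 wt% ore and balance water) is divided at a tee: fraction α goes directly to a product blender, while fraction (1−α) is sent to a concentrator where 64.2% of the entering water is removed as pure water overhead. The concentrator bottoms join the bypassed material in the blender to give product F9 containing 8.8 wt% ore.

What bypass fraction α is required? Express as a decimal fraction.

All 1170×0.050 = 58.5 tonne/day of ore reaches F9, so F9 = 58.5/0.088 = 664.77 tonne/day and vapour = 505.23 tonne/day.
The evaporator receives (1−α)·1170 of feed at 0.950 water and removes 0.642 of that water:
0.642×0.950×(1−α)×1170 = 505.23
(1−α) = 505.23/713.58 = 0.7080;  α = 0.2920.

0.292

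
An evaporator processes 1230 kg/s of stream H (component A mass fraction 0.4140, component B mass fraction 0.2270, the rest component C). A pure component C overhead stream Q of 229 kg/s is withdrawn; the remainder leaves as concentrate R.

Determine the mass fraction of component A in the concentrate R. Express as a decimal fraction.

0.5087

component A is not removed: 1230×0.414 = 509.22 kg/s of component A enters R.
Concentrate = 1230 − 229 = 1001 kg/s.
Mass fraction = 509.22/1001 = 0.5087.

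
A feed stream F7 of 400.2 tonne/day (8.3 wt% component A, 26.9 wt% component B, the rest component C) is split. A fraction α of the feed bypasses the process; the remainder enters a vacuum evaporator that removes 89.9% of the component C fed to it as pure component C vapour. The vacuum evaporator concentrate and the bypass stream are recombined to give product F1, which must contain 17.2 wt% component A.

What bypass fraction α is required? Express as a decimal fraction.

0.112

All 400.2×0.083 = 33.217 tonne/day of component A reaches F1, so F1 = 33.217/0.172 = 193.12 tonne/day and vapour = 207.08 tonne/day.
The evaporator receives (1−α)·400.2 of feed at 0.648 component C and removes 0.899 of that component C:
0.899×0.648×(1−α)×400.2 = 207.08
(1−α) = 207.08/233.14 = 0.8882;  α = 0.1118.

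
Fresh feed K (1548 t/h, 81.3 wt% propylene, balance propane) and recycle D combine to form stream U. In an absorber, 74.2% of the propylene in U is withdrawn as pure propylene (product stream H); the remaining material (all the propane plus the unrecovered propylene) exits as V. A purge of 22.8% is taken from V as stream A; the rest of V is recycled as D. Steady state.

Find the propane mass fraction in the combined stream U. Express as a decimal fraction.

0.447

propane enters only via K and leaves only via the purge: 1548×0.187 = 0.228×(propane in V), and the absorber passes all propane, so propane in U = propane in V = 1269.6 t/h.
propylene in U: m_A = 1548×0.813 + (1−0.228)·(1−0.742)·m_A, so m_A = 1258.5/0.8008 = 1571.5 t/h.
U = 1571.5 + 1269.6 = 2841.2 t/h.
propane fraction in U = 1269.6/2841.2 = 0.447.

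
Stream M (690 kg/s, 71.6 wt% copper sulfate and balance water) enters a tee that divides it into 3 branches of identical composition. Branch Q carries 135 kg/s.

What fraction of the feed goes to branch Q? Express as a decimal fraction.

0.196

Fraction to Q = 135/690 = 0.1957.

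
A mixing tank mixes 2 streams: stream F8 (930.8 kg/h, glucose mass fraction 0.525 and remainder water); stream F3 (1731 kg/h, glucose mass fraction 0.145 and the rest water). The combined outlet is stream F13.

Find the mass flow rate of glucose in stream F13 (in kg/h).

glucose out = glucose in = 930.8×0.525 + 1731×0.145 = 739.66 kg/h.

739.7 kg/h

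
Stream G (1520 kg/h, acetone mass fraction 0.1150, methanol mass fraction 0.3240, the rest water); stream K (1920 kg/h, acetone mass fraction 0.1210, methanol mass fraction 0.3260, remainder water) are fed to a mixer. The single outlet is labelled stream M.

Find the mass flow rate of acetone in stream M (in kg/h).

acetone out = acetone in = 1520×0.115 + 1920×0.121 = 407.12 kg/h.

407.1 kg/h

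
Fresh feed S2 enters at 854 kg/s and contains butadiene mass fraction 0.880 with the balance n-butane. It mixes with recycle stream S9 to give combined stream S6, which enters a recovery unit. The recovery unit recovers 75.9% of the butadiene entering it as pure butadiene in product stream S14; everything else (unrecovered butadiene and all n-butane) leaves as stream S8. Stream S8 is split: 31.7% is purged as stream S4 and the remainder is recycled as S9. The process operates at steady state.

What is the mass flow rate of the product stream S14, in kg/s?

butadiene in S6: m_A = 854×0.880 + (1−0.317)·(1−0.759)·m_A, so m_A = 751.52/0.8354 = 899.6 kg/s.
Product S14 = 0.759×899.6 = 682.79 kg/s.

682.8 kg/s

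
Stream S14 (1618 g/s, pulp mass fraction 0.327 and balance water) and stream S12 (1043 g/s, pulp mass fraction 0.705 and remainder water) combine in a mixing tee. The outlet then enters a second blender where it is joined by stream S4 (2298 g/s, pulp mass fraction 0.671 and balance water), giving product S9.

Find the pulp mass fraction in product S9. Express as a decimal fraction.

Overall, product flow = 4959 g/s.
pulp in = 1618×0.327 + 1043×0.705 + 2298×0.671 = 2806.4 g/s.
pulp fraction in S9 = 0.566.

0.566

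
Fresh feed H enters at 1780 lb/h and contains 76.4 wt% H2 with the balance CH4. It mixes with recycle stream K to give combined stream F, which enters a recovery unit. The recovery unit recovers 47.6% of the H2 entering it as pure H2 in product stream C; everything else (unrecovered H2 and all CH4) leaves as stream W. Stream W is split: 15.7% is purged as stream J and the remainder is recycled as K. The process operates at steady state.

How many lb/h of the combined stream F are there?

5112 lb/h

CH4 enters only via H and leaves only via the purge: 1780×0.236 = 0.157×(CH4 in W), and the recovery unit passes all CH4, so CH4 in F = CH4 in W = 2675.7 lb/h.
H2 in F: m_A = 1780×0.764 + (1−0.157)·(1−0.476)·m_A, so m_A = 1359.9/0.5583 = 2436 lb/h.
F = 2436 + 2675.7 = 5111.6 lb/h.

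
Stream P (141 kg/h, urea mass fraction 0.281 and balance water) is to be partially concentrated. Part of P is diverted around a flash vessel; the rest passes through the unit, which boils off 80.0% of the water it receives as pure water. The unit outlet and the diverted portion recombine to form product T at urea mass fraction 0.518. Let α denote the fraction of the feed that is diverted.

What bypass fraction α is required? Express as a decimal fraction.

0.205

All 141×0.281 = 39.621 kg/h of urea reaches T, so T = 39.621/0.518 = 76.488 kg/h and vapour = 64.512 kg/h.
The evaporator receives (1−α)·141 of feed at 0.719 water and removes 0.800 of that water:
0.800×0.719×(1−α)×141 = 64.512
(1−α) = 64.512/81.103 = 0.7954;  α = 0.2046.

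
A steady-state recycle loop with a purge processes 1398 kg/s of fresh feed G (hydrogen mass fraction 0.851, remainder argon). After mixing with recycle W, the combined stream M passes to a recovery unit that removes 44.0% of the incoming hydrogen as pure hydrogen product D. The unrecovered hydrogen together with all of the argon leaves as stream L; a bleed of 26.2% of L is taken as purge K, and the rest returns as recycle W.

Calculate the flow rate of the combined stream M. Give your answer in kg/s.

2823 kg/s

argon enters only via G and leaves only via the purge: 1398×0.149 = 0.262×(argon in L), and the recovery unit passes all argon, so argon in M = argon in L = 795.05 kg/s.
hydrogen in M: m_A = 1398×0.851 + (1−0.262)·(1−0.440)·m_A, so m_A = 1189.7/0.5867 = 2027.7 kg/s.
M = 2027.7 + 795.05 = 2822.8 kg/s.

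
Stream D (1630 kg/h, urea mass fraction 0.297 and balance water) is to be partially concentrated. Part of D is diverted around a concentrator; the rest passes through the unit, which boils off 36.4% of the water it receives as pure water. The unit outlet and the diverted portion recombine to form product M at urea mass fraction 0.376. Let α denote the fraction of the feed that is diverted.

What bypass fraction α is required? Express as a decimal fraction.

0.179

All 1630×0.297 = 484.11 kg/h of urea reaches M, so M = 484.11/0.376 = 1287.5 kg/h and vapour = 342.47 kg/h.
The evaporator receives (1−α)·1630 of feed at 0.703 water and removes 0.364 of that water:
0.364×0.703×(1−α)×1630 = 342.47
(1−α) = 342.47/417.1 = 0.8211;  α = 0.1789.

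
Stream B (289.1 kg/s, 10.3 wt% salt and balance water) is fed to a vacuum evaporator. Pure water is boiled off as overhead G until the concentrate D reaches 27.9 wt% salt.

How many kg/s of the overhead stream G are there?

salt is conserved: 289.1×0.103 = 29.777 kg/s all reports to the concentrate.
Concentrate = 29.777/(target fraction) = 106.73 kg/s.
Overhead = 289.1 − 106.73 = 182.37 kg/s.

182.4 kg/s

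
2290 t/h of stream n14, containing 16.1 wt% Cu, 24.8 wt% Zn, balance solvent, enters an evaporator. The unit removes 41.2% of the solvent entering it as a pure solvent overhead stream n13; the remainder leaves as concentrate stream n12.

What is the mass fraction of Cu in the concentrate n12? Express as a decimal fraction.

0.2128

Cu is not removed: 2290×0.161 = 368.69 t/h of Cu enters n12.
solvent entering = 2290×0.591 = 1353.4 t/h; overhead removed = 0.412×1353.4 = 557.6 t/h.
Concentrate = 2290 − 557.6 = 1732.4 t/h.
Mass fraction = 368.69/1732.4 = 0.2128.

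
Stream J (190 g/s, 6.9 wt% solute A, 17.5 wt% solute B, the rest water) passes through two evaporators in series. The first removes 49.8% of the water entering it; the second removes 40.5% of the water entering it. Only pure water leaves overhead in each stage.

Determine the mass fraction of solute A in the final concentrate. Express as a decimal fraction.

0.147

water in feed = 190×0.756 = 143.64 g/s.
After stage 1: water left = (1−0.498)×143.64 = 72.107; stream total = 118.47 g/s.
After stage 2: water left = (1−0.405)×72.107 = 42.904; final concentrate = 89.264 g/s.
solute A fraction = 13.11/89.264 = 0.147.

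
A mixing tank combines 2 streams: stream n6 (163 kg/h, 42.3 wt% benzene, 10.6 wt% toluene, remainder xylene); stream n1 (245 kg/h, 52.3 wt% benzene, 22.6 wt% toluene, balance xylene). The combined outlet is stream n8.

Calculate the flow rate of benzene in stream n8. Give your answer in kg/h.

benzene out = benzene in = 163×0.423 + 245×0.523 = 197.08 kg/h.

197.1 kg/h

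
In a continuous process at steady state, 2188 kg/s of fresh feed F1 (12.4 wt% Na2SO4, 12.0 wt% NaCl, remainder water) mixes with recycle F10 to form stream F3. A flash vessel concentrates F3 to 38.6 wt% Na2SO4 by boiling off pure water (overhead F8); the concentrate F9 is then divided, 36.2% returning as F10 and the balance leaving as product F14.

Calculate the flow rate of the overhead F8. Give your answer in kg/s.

1485 kg/s

Overall Na2SO4 balance (none leaves overhead): Na2SO4 in fresh feed = Na2SO4 in product, i.e. 2188×0.124 = (1−0.362)·F9·0.386.
F9 = 271.31/(0.386×0.638) = 1101.7 kg/s.
Recycle F10 = 0.362×1101.7 = 398.81 kg/s.
Combined feed F3 = 2188 + 398.81 = 2586.8 kg/s.
Overhead F8 = F3 − F9 = 2586.8 − 1101.7 = 1485.1 kg/s.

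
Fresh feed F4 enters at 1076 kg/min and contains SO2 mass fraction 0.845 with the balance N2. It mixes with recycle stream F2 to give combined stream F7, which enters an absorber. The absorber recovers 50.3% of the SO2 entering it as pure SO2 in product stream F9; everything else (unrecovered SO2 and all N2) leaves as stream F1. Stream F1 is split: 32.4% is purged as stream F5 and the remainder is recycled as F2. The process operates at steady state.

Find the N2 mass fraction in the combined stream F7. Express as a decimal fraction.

0.273

N2 enters only via F4 and leaves only via the purge: 1076×0.155 = 0.324×(N2 in F1), and the absorber passes all N2, so N2 in F7 = N2 in F1 = 514.75 kg/min.
SO2 in F7: m_A = 1076×0.845 + (1−0.324)·(1−0.503)·m_A, so m_A = 909.22/0.6640 = 1369.2 kg/min.
F7 = 1369.2 + 514.75 = 1884 kg/min.
N2 fraction in F7 = 514.75/1884 = 0.273.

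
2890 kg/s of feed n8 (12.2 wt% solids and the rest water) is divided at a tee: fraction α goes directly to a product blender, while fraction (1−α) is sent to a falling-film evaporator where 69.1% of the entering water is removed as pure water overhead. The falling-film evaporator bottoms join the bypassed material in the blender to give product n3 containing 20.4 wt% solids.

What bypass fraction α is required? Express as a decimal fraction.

0.337

All 2890×0.122 = 352.58 kg/s of solids reaches n3, so n3 = 352.58/0.204 = 1728.3 kg/s and vapour = 1161.7 kg/s.
The evaporator receives (1−α)·2890 of feed at 0.878 water and removes 0.691 of that water:
0.691×0.878×(1−α)×2890 = 1161.7
(1−α) = 1161.7/1753.4 = 0.6625;  α = 0.3375.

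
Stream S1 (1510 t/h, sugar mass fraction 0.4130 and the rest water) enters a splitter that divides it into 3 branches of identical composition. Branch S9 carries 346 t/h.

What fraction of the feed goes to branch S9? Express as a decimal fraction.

Fraction to S9 = 346/1510 = 0.2291.

0.229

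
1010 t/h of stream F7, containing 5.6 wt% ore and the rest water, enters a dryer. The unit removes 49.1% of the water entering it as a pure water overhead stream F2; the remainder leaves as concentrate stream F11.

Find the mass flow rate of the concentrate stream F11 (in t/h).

541.9 t/h

water entering = 1010×0.944 = 953.44 t/h; overhead removed = 0.491×953.44 = 468.14 t/h.
Concentrate = 1010 − 468.14 = 541.86 t/h.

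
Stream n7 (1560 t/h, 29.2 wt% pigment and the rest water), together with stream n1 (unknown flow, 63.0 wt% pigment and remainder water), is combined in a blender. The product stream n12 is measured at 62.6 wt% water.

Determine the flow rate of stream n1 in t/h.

499.7 t/h

Let n1 be the unknown flow. Total out = 1560 + n1.
water balance: 1104.5 + 0.370·n1 = 0.626·(1560 + n1)
(0.370 − 0.626)·n1 = 0.626×1560 − 1104.5 = -127.92
n1 = -127.92 / -0.256 = 499.69 t/h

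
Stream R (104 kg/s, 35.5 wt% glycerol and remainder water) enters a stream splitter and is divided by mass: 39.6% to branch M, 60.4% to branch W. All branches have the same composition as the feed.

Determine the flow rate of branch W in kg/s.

Branch W flow = 0.604×104 = 62.816 kg/s.

62.82 kg/s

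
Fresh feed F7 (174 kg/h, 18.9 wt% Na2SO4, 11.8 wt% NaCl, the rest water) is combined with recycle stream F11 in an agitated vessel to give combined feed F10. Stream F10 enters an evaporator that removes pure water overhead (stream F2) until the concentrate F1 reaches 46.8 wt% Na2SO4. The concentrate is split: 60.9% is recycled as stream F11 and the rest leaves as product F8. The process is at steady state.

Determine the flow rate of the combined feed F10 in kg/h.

Overall Na2SO4 balance (none leaves overhead): Na2SO4 in fresh feed = Na2SO4 in product, i.e. 174×0.189 = (1−0.609)·F1·0.468.
F1 = 32.886/(0.468×0.391) = 179.72 kg/h.
Recycle F11 = 0.609×179.72 = 109.45 kg/h.
Combined feed F10 = 174 + 109.45 = 283.45 kg/h.

283.4 kg/h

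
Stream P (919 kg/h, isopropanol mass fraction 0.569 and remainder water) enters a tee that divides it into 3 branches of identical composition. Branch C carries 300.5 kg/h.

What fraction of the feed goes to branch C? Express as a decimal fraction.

Fraction to C = 300.5/919 = 0.3270.

0.327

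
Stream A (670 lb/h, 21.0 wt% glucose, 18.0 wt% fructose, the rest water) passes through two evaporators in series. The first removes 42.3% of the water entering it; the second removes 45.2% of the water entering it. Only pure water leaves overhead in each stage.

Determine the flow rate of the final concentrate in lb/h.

water in feed = 670×0.610 = 408.7 lb/h.
After stage 1: water left = (1−0.423)×408.7 = 235.82; stream total = 497.12 lb/h.
After stage 2: water left = (1−0.452)×235.82 = 129.23; final concentrate = 390.53 lb/h.

390.5 lb/h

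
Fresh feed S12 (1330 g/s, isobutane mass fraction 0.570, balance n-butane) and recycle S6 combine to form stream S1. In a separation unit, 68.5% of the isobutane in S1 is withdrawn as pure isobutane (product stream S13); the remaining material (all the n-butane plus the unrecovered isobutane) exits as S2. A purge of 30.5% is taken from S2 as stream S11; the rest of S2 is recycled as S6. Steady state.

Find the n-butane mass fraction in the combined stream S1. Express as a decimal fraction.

n-butane enters only via S12 and leaves only via the purge: 1330×0.430 = 0.305×(n-butane in S2), and the separation unit passes all n-butane, so n-butane in S1 = n-butane in S2 = 1875.1 g/s.
isobutane in S1: m_A = 1330×0.570 + (1−0.305)·(1−0.685)·m_A, so m_A = 758.1/0.7811 = 970.59 g/s.
S1 = 970.59 + 1875.1 = 2845.7 g/s.
n-butane fraction in S1 = 1875.1/2845.7 = 0.659.

0.659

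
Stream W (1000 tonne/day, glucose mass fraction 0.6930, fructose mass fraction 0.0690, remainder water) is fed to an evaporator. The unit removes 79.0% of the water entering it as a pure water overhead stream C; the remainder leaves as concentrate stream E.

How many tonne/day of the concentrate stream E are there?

water entering = 1000×0.238 = 238 tonne/day; overhead removed = 0.790×238 = 188.02 tonne/day.
Concentrate = 1000 − 188.02 = 811.98 tonne/day.

812 tonne/day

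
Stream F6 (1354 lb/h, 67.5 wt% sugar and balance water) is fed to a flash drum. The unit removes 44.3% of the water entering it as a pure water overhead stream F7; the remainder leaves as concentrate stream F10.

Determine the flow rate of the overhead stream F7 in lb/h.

water entering = 1354×0.325 = 440.05 lb/h; overhead removed = 0.443×440.05 = 194.94 lb/h.

194.9 lb/h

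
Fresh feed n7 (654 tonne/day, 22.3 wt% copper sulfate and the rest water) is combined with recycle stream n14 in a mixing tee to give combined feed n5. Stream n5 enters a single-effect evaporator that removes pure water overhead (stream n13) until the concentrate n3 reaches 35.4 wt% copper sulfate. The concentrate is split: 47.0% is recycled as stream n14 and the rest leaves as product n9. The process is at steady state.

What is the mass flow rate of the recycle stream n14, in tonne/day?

Overall copper sulfate balance (none leaves overhead): copper sulfate in fresh feed = copper sulfate in product, i.e. 654×0.223 = (1−0.470)·n3·0.354.
n3 = 145.84/(0.354×0.530) = 777.33 tonne/day.
Recycle n14 = 0.470×777.33 = 365.34 tonne/day.

365.3 tonne/day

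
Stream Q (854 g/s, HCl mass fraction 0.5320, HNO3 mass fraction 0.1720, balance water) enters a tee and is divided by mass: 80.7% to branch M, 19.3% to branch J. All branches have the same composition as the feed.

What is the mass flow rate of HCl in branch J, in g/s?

Branch J total = 0.193×854 = 164.82 g/s.
HCl in J = 0.532×164.82 = 87.685 g/s.

87.69 g/s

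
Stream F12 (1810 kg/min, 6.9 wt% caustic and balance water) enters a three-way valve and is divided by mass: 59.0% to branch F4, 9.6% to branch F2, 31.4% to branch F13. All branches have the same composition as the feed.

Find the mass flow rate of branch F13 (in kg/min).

Branch F13 flow = 0.314×1810 = 568.34 kg/min.

568.3 kg/min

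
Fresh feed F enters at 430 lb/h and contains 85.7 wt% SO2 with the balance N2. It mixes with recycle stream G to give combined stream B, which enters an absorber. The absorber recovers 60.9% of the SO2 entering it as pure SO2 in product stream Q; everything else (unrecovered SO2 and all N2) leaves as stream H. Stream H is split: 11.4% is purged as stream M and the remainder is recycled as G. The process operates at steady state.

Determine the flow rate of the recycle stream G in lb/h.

N2 enters only via F and leaves only via the purge: 430×0.143 = 0.114×(N2 in H), and the absorber passes all N2, so N2 in B = N2 in H = 539.39 lb/h.
SO2 in B: m_A = 430×0.857 + (1−0.114)·(1−0.609)·m_A, so m_A = 368.51/0.6536 = 563.84 lb/h.
H = (1−0.609)×563.84 + 539.39 = 759.85 lb/h.
Recycle G = (1−0.114)×759.85 = 673.22 lb/h.

673.2 lb/h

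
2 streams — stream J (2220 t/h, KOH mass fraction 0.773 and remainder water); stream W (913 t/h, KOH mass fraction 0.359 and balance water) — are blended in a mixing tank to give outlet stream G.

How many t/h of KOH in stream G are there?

2044 t/h

KOH out = KOH in = 2220×0.773 + 913×0.359 = 2043.8 t/h.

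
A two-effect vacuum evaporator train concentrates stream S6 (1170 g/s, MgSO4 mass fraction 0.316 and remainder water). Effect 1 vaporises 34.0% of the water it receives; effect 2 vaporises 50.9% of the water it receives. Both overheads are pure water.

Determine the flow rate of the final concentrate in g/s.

water in feed = 1170×0.684 = 800.28 g/s.
After stage 1: water left = (1−0.340)×800.28 = 528.18; stream total = 897.9 g/s.
After stage 2: water left = (1−0.509)×528.18 = 259.34; final concentrate = 629.06 g/s.

629.1 g/s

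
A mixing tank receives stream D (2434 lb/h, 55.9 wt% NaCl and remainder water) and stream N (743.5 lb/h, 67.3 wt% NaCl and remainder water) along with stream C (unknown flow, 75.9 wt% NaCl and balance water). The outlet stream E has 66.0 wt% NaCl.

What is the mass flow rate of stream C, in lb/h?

2386 lb/h

Let C be the unknown flow. Total out = 3177.5 + C.
NaCl balance: 1861 + 0.759·C = 0.660·(3177.5 + C)
(0.759 − 0.660)·C = 0.660×3177.5 − 1861 = 236.17
C = 236.17 / 0.099 = 2385.5 lb/h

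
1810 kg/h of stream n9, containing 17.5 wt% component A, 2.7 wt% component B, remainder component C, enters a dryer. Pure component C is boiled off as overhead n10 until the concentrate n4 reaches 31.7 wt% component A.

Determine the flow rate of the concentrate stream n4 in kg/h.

component A is conserved: 1810×0.175 = 316.75 kg/h all reports to the concentrate.
Concentrate = 316.75/(target fraction) = 999.21 kg/h.

999.2 kg/h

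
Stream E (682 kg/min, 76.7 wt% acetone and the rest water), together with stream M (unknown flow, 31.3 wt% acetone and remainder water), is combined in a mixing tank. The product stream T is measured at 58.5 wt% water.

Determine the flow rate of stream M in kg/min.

2354 kg/min

Let M be the unknown flow. Total out = 682 + M.
water balance: 158.91 + 0.687·M = 0.585·(682 + M)
(0.687 − 0.585)·M = 0.585×682 − 158.91 = 240.06
M = 240.06 / 0.102 = 2353.6 kg/min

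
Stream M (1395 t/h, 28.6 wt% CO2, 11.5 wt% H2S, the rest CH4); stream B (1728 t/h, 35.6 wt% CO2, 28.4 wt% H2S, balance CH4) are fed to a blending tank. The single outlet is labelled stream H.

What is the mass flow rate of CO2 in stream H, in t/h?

1014 t/h

CO2 out = CO2 in = 1395×0.286 + 1728×0.356 = 1014.1 t/h.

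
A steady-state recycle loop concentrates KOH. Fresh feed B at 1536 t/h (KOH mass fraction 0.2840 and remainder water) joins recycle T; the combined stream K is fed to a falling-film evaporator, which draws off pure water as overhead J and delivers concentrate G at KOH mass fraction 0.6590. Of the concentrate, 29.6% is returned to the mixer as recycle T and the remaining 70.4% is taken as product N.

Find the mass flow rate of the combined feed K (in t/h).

1814 t/h

Overall KOH balance (none leaves overhead): KOH in fresh feed = KOH in product, i.e. 1536×0.284 = (1−0.296)·G·0.659.
G = 436.22/(0.659×0.704) = 940.27 t/h.
Recycle T = 0.296×940.27 = 278.32 t/h.
Combined feed K = 1536 + 278.32 = 1814.3 t/h.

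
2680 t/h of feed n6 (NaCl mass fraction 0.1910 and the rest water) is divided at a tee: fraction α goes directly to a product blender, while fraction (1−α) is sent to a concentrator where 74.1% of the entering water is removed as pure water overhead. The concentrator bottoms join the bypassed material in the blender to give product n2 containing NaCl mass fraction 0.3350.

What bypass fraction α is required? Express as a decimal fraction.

0.283

All 2680×0.191 = 511.88 t/h of NaCl reaches n2, so n2 = 511.88/0.335 = 1528 t/h and vapour = 1152 t/h.
The evaporator receives (1−α)·2680 of feed at 0.809 water and removes 0.741 of that water:
0.741×0.809×(1−α)×2680 = 1152
(1−α) = 1152/1606.6 = 0.7171;  α = 0.2829.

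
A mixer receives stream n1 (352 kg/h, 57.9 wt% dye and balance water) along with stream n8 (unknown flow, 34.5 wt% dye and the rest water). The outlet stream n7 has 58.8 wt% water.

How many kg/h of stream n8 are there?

Let n8 be the unknown flow. Total out = 352 + n8.
water balance: 148.19 + 0.655·n8 = 0.588·(352 + n8)
(0.655 − 0.588)·n8 = 0.588×352 − 148.19 = 58.784
n8 = 58.784 / 0.067 = 877.37 kg/h

877.4 kg/h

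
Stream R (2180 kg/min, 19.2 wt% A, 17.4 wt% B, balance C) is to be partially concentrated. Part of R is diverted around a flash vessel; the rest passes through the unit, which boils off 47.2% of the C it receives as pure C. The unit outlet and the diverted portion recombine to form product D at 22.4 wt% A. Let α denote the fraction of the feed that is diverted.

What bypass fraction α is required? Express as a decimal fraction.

0.523

All 2180×0.192 = 418.56 kg/min of A reaches D, so D = 418.56/0.224 = 1868.6 kg/min and vapour = 311.43 kg/min.
The evaporator receives (1−α)·2180 of feed at 0.634 C and removes 0.472 of that C:
0.472×0.634×(1−α)×2180 = 311.43
(1−α) = 311.43/652.36 = 0.4774;  α = 0.5226.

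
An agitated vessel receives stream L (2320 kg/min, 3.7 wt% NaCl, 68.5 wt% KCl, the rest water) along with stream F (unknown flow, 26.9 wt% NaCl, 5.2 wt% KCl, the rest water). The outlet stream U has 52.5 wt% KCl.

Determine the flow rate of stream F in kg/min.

Let F be the unknown flow. Total out = 2320 + F.
KCl balance: 1589.2 + 0.052·F = 0.525·(2320 + F)
(0.052 − 0.525)·F = 0.525×2320 − 1589.2 = -371.2
F = -371.2 / -0.473 = 784.78 kg/min

784.8 kg/min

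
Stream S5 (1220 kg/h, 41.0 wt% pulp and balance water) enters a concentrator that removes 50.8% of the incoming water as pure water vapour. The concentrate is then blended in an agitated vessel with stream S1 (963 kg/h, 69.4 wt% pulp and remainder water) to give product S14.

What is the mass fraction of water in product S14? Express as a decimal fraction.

0.357

Vapour removed = 0.508×0.590×1220 = 365.66 kg/h; concentrate = 854.34 kg/h.
water reaching the mixer = 354.14 (from concentrate) + 963×0.306 = 648.82 kg/h.
Product flow = 854.34 + 963 = 1817.3 kg/h; water fraction = 0.357.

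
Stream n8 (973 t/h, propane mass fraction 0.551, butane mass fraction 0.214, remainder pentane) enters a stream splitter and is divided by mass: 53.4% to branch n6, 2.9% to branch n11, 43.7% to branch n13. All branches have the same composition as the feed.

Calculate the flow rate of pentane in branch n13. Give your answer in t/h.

Branch n13 total = 0.437×973 = 425.2 t/h.
pentane in n13 = 0.235×425.2 = 99.922 t/h.

99.92 t/h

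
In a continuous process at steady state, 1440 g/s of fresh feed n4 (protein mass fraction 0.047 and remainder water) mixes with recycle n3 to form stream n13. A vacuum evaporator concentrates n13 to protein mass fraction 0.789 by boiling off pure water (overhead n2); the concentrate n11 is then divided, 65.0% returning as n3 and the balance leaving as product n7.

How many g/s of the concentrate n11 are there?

Overall protein balance (none leaves overhead): protein in fresh feed = protein in product, i.e. 1440×0.047 = (1−0.650)·n11·0.789.
n11 = 67.68/(0.789×0.350) = 245.08 g/s.

245.1 g/s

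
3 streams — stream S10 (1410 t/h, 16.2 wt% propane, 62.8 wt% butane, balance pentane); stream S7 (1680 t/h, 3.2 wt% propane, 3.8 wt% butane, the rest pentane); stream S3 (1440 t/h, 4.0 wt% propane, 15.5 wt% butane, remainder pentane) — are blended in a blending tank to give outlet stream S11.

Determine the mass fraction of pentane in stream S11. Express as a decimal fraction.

Total flow out = 1410 + 1680 + 1440 = 4530 t/h.
pentane in = 1410×0.210 + 1680×0.930 + 1440×0.805 = 3017.7 t/h.
pentane mass fraction in S11 = 3017.7/4530 = 0.666.

0.666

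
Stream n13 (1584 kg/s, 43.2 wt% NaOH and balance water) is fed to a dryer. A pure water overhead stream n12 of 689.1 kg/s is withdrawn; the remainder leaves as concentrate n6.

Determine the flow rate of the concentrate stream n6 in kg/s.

Concentrate = 1584 − 689.1 = 894.9 kg/s.

894.9 kg/s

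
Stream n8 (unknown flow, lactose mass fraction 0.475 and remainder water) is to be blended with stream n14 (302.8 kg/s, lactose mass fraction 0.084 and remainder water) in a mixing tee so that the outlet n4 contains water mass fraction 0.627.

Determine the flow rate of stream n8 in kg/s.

857.9 kg/s

Let n8 be the unknown flow. Total out = 302.8 + n8.
water balance: 277.36 + 0.525·n8 = 0.627·(302.8 + n8)
(0.525 − 0.627)·n8 = 0.627×302.8 − 277.36 = -87.509
n8 = -87.509 / -0.102 = 857.93 kg/s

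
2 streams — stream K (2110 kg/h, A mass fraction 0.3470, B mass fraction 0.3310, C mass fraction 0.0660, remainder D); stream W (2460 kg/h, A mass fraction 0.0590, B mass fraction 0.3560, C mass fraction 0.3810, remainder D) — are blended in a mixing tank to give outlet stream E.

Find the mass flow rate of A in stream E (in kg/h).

A out = A in = 2110×0.347 + 2460×0.059 = 877.31 kg/h.

877.3 kg/h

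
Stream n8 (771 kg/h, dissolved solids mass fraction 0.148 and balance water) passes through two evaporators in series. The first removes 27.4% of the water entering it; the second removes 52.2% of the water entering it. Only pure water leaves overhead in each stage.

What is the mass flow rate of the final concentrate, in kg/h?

342.1 kg/h

water in feed = 771×0.852 = 656.89 kg/h.
After stage 1: water left = (1−0.274)×656.89 = 476.9; stream total = 591.01 kg/h.
After stage 2: water left = (1−0.522)×476.9 = 227.96; final concentrate = 342.07 kg/h.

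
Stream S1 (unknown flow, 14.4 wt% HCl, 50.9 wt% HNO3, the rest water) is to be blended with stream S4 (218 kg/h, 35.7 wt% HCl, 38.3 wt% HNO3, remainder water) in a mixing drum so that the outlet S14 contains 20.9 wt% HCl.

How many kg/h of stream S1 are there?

Let S1 be the unknown flow. Total out = 218 + S1.
HCl balance: 77.826 + 0.144·S1 = 0.209·(218 + S1)
(0.144 − 0.209)·S1 = 0.209×218 − 77.826 = -32.264
S1 = -32.264 / -0.065 = 496.37 kg/h

496.4 kg/h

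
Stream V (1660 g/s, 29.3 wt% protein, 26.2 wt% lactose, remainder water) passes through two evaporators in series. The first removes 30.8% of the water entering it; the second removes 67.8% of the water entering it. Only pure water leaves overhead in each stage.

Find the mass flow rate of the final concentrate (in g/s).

water in feed = 1660×0.445 = 738.7 g/s.
After stage 1: water left = (1−0.308)×738.7 = 511.18; stream total = 1432.5 g/s.
After stage 2: water left = (1−0.678)×511.18 = 164.6; final concentrate = 1085.9 g/s.

1086 g/s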